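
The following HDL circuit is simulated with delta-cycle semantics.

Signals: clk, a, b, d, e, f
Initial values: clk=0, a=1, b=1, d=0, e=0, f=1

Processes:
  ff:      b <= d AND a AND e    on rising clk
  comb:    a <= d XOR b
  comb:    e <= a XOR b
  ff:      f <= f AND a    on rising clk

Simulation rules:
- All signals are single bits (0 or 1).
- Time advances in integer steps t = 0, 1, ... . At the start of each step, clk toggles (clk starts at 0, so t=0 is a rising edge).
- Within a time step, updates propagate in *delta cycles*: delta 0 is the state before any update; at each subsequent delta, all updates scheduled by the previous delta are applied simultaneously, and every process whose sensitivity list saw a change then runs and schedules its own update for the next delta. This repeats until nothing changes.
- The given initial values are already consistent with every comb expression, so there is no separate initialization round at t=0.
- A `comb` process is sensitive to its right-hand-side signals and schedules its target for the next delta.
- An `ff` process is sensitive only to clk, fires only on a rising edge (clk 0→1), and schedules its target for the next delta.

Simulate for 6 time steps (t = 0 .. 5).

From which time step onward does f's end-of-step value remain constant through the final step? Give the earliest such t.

t0.Δ0 b=1 e=0 d=0 a=1 f=1 clk=0
t0.Δ1 b=1 e=0 d=0 a=1 f=1 clk=1
t0.Δ2 b=0 e=0 d=0 a=1 f=1 clk=1
t0.Δ3 b=0 e=1 d=0 a=0 f=1 clk=1
t0.Δ4 b=0 e=0 d=0 a=0 f=1 clk=1
t1.Δ0 b=0 e=0 d=0 a=0 f=1 clk=1
t1.Δ1 b=0 e=0 d=0 a=0 f=1 clk=0
t2.Δ0 b=0 e=0 d=0 a=0 f=1 clk=0
t2.Δ1 b=0 e=0 d=0 a=0 f=1 clk=1
t2.Δ2 b=0 e=0 d=0 a=0 f=0 clk=1
t3.Δ0 b=0 e=0 d=0 a=0 f=0 clk=1
t3.Δ1 b=0 e=0 d=0 a=0 f=0 clk=0
t4.Δ0 b=0 e=0 d=0 a=0 f=0 clk=0
t4.Δ1 b=0 e=0 d=0 a=0 f=0 clk=1
t5.Δ0 b=0 e=0 d=0 a=0 f=0 clk=1
t5.Δ1 b=0 e=0 d=0 a=0 f=0 clk=0

2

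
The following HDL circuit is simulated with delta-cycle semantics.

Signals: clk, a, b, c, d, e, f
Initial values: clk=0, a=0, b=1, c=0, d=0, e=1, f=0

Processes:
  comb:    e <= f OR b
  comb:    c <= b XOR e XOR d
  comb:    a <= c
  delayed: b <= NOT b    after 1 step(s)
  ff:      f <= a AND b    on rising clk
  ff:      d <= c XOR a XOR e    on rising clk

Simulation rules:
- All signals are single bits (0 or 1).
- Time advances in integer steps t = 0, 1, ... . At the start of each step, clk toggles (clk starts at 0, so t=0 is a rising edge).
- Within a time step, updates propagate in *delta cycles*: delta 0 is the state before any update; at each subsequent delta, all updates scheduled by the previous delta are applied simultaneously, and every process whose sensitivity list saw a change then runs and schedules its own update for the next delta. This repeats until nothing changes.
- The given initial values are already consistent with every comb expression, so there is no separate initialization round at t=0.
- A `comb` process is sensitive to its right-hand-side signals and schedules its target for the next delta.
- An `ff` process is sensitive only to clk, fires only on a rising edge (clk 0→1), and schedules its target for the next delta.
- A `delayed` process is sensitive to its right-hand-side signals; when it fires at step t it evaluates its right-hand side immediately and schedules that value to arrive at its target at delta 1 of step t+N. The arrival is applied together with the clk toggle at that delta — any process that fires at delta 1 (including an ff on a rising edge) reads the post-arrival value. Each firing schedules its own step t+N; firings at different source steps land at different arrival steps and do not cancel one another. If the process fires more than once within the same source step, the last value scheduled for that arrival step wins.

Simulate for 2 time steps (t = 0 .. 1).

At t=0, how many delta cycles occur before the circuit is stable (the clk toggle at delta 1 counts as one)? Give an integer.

4

t=0 Δ0: clk=0 f=0 c=0 d=0 e=1 b=1 a=0
  Δ1: clk:0→1
  Δ2: d:0→1
  Δ3: c:0→1
  Δ4: a:0→1
  (4Δ to stable)
t=1 Δ0: clk=1 f=0 c=1 d=1 e=1 b=1 a=1
  Δ1: clk:1→0
  (1Δ to stable)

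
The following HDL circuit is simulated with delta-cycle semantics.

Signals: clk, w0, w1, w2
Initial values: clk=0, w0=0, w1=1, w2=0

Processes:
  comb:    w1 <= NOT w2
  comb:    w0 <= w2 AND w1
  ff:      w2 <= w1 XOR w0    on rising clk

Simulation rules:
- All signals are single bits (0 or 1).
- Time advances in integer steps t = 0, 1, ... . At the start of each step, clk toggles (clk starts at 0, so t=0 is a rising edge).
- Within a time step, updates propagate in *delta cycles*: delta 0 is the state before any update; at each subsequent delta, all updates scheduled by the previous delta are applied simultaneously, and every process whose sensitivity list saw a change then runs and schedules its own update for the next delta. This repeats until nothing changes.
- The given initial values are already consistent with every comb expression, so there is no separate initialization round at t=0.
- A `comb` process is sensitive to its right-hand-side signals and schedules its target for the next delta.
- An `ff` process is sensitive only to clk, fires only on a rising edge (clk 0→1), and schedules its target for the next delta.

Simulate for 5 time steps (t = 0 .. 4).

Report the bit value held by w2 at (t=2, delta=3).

0

t=0 Δ0: clk=0 w1=1 w0=0 w2=0
  Δ1: clk:0→1
  Δ2: w2:0→1
  Δ3: w1:1→0, w0:0→1
  Δ4: w0:1→0
  (4Δ to stable)
t=1 Δ0: clk=1 w1=0 w0=0 w2=1
  Δ1: clk:1→0
  (1Δ to stable)
t=2 Δ0: clk=0 w1=0 w0=0 w2=1
  Δ1: clk:0→1
  Δ2: w2:1→0
  Δ3: w1:0→1
  (3Δ to stable)
t=3 Δ0: clk=1 w1=1 w0=0 w2=0
  Δ1: clk:1→0
  (1Δ to stable)
t=4 Δ0: clk=0 w1=1 w0=0 w2=0
  Δ1: clk:0→1
  Δ2: w2:0→1
  Δ3: w1:1→0, w0:0→1
  Δ4: w0:1→0
  (4Δ to stable)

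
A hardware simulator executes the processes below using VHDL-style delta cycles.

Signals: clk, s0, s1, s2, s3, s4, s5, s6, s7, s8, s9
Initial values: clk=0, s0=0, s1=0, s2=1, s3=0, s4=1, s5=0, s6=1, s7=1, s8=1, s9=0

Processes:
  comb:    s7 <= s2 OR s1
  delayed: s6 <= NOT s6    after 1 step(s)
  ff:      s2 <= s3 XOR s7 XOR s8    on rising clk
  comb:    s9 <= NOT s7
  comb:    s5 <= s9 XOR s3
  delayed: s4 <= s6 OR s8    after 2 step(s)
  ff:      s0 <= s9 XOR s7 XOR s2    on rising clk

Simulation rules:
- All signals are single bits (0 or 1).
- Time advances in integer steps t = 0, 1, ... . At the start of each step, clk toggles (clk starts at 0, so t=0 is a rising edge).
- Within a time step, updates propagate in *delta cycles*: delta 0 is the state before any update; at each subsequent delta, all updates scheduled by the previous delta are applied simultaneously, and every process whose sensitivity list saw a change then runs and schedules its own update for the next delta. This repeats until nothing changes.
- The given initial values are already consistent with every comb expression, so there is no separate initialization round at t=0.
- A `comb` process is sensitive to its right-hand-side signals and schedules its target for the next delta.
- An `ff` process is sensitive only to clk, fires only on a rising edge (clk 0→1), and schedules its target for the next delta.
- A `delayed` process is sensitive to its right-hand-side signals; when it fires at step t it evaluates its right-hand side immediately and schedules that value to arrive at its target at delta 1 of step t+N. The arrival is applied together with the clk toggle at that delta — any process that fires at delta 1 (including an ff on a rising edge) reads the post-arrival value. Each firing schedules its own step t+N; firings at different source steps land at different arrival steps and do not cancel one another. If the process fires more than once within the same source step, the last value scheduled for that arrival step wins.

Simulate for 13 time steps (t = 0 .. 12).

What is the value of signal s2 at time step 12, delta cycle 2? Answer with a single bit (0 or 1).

[bits: clk,s9,s7,s5,s1,s3,s0,s8,s6,s2,s4]
t=0: Δ0=00100001111 Δ1=10100001111 Δ2=10100001101 Δ3=10000001101 Δ4=11000001101 Δ5=11010001101 | 5Δ
t=1: Δ0=11010001101 Δ1=01010001101 | 1Δ
t=2: Δ0=01010001101 Δ1=11010001101 Δ2=11010011111 Δ3=11110011111 Δ4=10110011111 Δ5=10100011111 | 5Δ
t=3: Δ0=10100011111 Δ1=00100011111 | 1Δ
t=4: Δ0=00100011111 Δ1=10100011111 Δ2=10100001101 Δ3=10000001101 Δ4=11000001101 Δ5=11010001101 | 5Δ
t=5: Δ0=11010001101 Δ1=01010001101 | 1Δ
t=6: Δ0=01010001101 Δ1=11010001101 Δ2=11010011111 Δ3=11110011111 Δ4=10110011111 Δ5=10100011111 | 5Δ
t=7: Δ0=10100011111 Δ1=00100011111 | 1Δ
t=8: Δ0=00100011111 Δ1=10100011111 Δ2=10100001101 Δ3=10000001101 Δ4=11000001101 Δ5=11010001101 | 5Δ
t=9: Δ0=11010001101 Δ1=01010001101 | 1Δ
t=10: Δ0=01010001101 Δ1=11010001101 Δ2=11010011111 Δ3=11110011111 Δ4=10110011111 Δ5=10100011111 | 5Δ
t=11: Δ0=10100011111 Δ1=00100011111 | 1Δ
t=12: Δ0=00100011111 Δ1=10100011111 Δ2=10100001101 Δ3=10000001101 Δ4=11000001101 Δ5=11010001101 | 5Δ

0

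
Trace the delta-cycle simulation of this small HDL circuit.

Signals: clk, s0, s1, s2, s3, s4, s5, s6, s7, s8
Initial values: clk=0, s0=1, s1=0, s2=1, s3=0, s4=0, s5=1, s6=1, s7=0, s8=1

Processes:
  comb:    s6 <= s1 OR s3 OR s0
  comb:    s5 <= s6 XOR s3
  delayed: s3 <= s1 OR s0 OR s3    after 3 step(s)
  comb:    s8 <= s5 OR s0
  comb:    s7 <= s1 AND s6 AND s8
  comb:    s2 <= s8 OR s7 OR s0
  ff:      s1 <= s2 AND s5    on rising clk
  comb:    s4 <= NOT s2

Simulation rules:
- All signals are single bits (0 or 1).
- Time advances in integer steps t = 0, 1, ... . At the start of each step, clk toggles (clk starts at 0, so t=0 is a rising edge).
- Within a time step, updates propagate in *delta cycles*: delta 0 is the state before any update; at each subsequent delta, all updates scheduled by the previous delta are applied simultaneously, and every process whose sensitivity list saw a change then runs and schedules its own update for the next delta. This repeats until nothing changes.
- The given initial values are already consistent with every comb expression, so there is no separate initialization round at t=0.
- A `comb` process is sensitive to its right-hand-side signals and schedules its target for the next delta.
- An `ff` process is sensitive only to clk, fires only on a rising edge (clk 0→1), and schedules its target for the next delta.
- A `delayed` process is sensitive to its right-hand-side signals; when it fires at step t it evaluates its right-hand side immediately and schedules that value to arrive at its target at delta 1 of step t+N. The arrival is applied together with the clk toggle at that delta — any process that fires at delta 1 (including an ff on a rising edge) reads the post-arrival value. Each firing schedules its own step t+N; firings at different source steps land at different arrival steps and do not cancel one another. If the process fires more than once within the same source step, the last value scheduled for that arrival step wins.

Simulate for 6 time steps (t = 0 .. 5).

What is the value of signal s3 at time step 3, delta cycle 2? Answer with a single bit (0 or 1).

t0.Δ0 s2=1 s8=1 s3=0 clk=0 s4=0 s7=0 s6=1 s0=1 s1=0 s5=1
t0.Δ1 s2=1 s8=1 s3=0 clk=1 s4=0 s7=0 s6=1 s0=1 s1=0 s5=1
t0.Δ2 s2=1 s8=1 s3=0 clk=1 s4=0 s7=0 s6=1 s0=1 s1=1 s5=1
t0.Δ3 s2=1 s8=1 s3=0 clk=1 s4=0 s7=1 s6=1 s0=1 s1=1 s5=1
t1.Δ0 s2=1 s8=1 s3=0 clk=1 s4=0 s7=1 s6=1 s0=1 s1=1 s5=1
t1.Δ1 s2=1 s8=1 s3=0 clk=0 s4=0 s7=1 s6=1 s0=1 s1=1 s5=1
t2.Δ0 s2=1 s8=1 s3=0 clk=0 s4=0 s7=1 s6=1 s0=1 s1=1 s5=1
t2.Δ1 s2=1 s8=1 s3=0 clk=1 s4=0 s7=1 s6=1 s0=1 s1=1 s5=1
t3.Δ0 s2=1 s8=1 s3=0 clk=1 s4=0 s7=1 s6=1 s0=1 s1=1 s5=1
t3.Δ1 s2=1 s8=1 s3=1 clk=0 s4=0 s7=1 s6=1 s0=1 s1=1 s5=1
t3.Δ2 s2=1 s8=1 s3=1 clk=0 s4=0 s7=1 s6=1 s0=1 s1=1 s5=0
t4.Δ0 s2=1 s8=1 s3=1 clk=0 s4=0 s7=1 s6=1 s0=1 s1=1 s5=0
t4.Δ1 s2=1 s8=1 s3=1 clk=1 s4=0 s7=1 s6=1 s0=1 s1=1 s5=0
t4.Δ2 s2=1 s8=1 s3=1 clk=1 s4=0 s7=1 s6=1 s0=1 s1=0 s5=0
t4.Δ3 s2=1 s8=1 s3=1 clk=1 s4=0 s7=0 s6=1 s0=1 s1=0 s5=0
t5.Δ0 s2=1 s8=1 s3=1 clk=1 s4=0 s7=0 s6=1 s0=1 s1=0 s5=0
t5.Δ1 s2=1 s8=1 s3=1 clk=0 s4=0 s7=0 s6=1 s0=1 s1=0 s5=0

1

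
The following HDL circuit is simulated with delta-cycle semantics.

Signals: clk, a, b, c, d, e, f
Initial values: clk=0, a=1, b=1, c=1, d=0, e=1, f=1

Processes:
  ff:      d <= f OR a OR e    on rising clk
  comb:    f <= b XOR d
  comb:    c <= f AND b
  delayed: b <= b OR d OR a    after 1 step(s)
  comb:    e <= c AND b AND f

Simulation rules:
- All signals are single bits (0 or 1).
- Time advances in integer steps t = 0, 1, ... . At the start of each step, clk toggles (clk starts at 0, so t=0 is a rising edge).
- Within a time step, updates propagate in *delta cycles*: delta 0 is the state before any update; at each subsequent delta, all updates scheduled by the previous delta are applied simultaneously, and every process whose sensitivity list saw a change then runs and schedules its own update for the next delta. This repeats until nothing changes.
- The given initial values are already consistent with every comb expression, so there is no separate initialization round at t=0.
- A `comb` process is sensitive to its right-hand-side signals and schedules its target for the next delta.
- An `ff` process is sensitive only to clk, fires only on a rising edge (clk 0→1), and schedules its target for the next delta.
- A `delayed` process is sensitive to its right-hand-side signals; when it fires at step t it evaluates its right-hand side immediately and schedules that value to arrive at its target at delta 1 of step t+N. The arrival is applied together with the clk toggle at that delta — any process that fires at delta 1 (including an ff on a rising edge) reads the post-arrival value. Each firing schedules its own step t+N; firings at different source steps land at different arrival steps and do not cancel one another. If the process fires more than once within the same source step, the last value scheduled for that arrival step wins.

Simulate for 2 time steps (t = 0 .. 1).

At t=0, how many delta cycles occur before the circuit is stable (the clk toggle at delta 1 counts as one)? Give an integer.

4

t=0 Δ0: e=1 a=1 d=0 b=1 f=1 clk=0 c=1
  Δ1: clk:0→1
  Δ2: d:0→1
  Δ3: f:1→0
  Δ4: e:1→0, c:1→0
  (4Δ to stable)
t=1 Δ0: e=0 a=1 d=1 b=1 f=0 clk=1 c=0
  Δ1: clk:1→0
  (1Δ to stable)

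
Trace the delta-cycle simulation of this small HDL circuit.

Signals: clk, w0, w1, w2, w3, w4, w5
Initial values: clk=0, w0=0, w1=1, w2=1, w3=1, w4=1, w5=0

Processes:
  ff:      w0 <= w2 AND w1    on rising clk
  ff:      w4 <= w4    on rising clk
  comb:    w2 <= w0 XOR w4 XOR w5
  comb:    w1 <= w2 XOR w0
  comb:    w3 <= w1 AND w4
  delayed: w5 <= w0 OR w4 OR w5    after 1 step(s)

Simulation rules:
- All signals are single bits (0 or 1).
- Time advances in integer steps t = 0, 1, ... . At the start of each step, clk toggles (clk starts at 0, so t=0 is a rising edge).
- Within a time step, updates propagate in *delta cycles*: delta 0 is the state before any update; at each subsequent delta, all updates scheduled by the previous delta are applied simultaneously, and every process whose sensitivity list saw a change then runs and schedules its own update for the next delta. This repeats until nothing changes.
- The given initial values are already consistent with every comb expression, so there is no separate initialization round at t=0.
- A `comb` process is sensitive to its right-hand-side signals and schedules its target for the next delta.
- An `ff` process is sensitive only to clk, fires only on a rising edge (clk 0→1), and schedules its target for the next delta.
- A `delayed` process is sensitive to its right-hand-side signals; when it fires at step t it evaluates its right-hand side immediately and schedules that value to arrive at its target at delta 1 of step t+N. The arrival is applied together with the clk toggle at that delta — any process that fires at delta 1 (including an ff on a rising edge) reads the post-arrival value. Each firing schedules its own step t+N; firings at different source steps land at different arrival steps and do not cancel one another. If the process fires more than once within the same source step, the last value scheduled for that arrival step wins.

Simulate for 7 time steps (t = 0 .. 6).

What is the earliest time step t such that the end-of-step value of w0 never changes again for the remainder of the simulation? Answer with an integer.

2

[bits: w3,w2,w5,w1,w4,clk,w0]
t=0: Δ0=1101100 Δ1=1101110 Δ2=1101111 Δ3=1000111 Δ4=0001111 Δ5=1001111 | 5Δ
t=1: Δ0=1001111 Δ1=1011101 Δ2=1111101 Δ3=1110101 Δ4=0110101 | 4Δ
t=2: Δ0=0110101 Δ1=0110111 Δ2=0110110 Δ3=0011110 Δ4=1010110 Δ5=0010110 | 5Δ
t=3: Δ0=0010110 Δ1=0010100 | 1Δ
t=4: Δ0=0010100 Δ1=0010110 | 1Δ
t=5: Δ0=0010110 Δ1=0010100 | 1Δ
t=6: Δ0=0010100 Δ1=0010110 | 1Δ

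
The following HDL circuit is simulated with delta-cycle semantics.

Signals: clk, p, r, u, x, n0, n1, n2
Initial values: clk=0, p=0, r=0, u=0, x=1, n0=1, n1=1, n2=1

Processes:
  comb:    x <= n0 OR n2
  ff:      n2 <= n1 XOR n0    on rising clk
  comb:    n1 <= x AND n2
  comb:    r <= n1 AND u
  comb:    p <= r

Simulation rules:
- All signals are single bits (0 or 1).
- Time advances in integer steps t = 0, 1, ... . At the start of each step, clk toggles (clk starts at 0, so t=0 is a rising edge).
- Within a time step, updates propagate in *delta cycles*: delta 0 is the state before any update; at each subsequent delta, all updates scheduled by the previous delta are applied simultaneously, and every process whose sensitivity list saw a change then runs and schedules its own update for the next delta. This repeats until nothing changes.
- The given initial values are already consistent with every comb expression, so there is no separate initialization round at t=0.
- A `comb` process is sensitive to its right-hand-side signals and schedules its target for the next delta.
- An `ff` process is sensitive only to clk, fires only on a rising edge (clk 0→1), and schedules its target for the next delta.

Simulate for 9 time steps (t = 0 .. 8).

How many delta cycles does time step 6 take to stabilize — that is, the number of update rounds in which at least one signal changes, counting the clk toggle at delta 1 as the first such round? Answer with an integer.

t0.Δ0 u=0 x=1 clk=0 r=0 n2=1 n1=1 n0=1 p=0
t0.Δ1 u=0 x=1 clk=1 r=0 n2=1 n1=1 n0=1 p=0
t0.Δ2 u=0 x=1 clk=1 r=0 n2=0 n1=1 n0=1 p=0
t0.Δ3 u=0 x=1 clk=1 r=0 n2=0 n1=0 n0=1 p=0
t1.Δ0 u=0 x=1 clk=1 r=0 n2=0 n1=0 n0=1 p=0
t1.Δ1 u=0 x=1 clk=0 r=0 n2=0 n1=0 n0=1 p=0
t2.Δ0 u=0 x=1 clk=0 r=0 n2=0 n1=0 n0=1 p=0
t2.Δ1 u=0 x=1 clk=1 r=0 n2=0 n1=0 n0=1 p=0
t2.Δ2 u=0 x=1 clk=1 r=0 n2=1 n1=0 n0=1 p=0
t2.Δ3 u=0 x=1 clk=1 r=0 n2=1 n1=1 n0=1 p=0
t3.Δ0 u=0 x=1 clk=1 r=0 n2=1 n1=1 n0=1 p=0
t3.Δ1 u=0 x=1 clk=0 r=0 n2=1 n1=1 n0=1 p=0
t4.Δ0 u=0 x=1 clk=0 r=0 n2=1 n1=1 n0=1 p=0
t4.Δ1 u=0 x=1 clk=1 r=0 n2=1 n1=1 n0=1 p=0
t4.Δ2 u=0 x=1 clk=1 r=0 n2=0 n1=1 n0=1 p=0
t4.Δ3 u=0 x=1 clk=1 r=0 n2=0 n1=0 n0=1 p=0
t5.Δ0 u=0 x=1 clk=1 r=0 n2=0 n1=0 n0=1 p=0
t5.Δ1 u=0 x=1 clk=0 r=0 n2=0 n1=0 n0=1 p=0
t6.Δ0 u=0 x=1 clk=0 r=0 n2=0 n1=0 n0=1 p=0
t6.Δ1 u=0 x=1 clk=1 r=0 n2=0 n1=0 n0=1 p=0
t6.Δ2 u=0 x=1 clk=1 r=0 n2=1 n1=0 n0=1 p=0
t6.Δ3 u=0 x=1 clk=1 r=0 n2=1 n1=1 n0=1 p=0
t7.Δ0 u=0 x=1 clk=1 r=0 n2=1 n1=1 n0=1 p=0
t7.Δ1 u=0 x=1 clk=0 r=0 n2=1 n1=1 n0=1 p=0
t8.Δ0 u=0 x=1 clk=0 r=0 n2=1 n1=1 n0=1 p=0
t8.Δ1 u=0 x=1 clk=1 r=0 n2=1 n1=1 n0=1 p=0
t8.Δ2 u=0 x=1 clk=1 r=0 n2=0 n1=1 n0=1 p=0
t8.Δ3 u=0 x=1 clk=1 r=0 n2=0 n1=0 n0=1 p=0

3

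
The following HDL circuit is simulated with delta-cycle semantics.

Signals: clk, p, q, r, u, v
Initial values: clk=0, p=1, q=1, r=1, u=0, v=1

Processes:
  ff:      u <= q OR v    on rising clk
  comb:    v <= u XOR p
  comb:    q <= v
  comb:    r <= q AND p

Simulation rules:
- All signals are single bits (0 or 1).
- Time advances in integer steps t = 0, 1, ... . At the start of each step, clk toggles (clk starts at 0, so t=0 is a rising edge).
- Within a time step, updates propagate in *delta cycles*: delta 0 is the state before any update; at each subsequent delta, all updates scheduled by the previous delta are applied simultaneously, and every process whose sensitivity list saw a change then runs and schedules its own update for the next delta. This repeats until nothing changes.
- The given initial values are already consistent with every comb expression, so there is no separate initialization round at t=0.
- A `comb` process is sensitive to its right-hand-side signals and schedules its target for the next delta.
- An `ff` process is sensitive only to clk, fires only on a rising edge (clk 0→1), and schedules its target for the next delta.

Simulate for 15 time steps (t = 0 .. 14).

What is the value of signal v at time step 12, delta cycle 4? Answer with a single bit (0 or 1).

0

t0.Δ0 p=1 q=1 u=0 r=1 v=1 clk=0
t0.Δ1 p=1 q=1 u=0 r=1 v=1 clk=1
t0.Δ2 p=1 q=1 u=1 r=1 v=1 clk=1
t0.Δ3 p=1 q=1 u=1 r=1 v=0 clk=1
t0.Δ4 p=1 q=0 u=1 r=1 v=0 clk=1
t0.Δ5 p=1 q=0 u=1 r=0 v=0 clk=1
t1.Δ0 p=1 q=0 u=1 r=0 v=0 clk=1
t1.Δ1 p=1 q=0 u=1 r=0 v=0 clk=0
t2.Δ0 p=1 q=0 u=1 r=0 v=0 clk=0
t2.Δ1 p=1 q=0 u=1 r=0 v=0 clk=1
t2.Δ2 p=1 q=0 u=0 r=0 v=0 clk=1
t2.Δ3 p=1 q=0 u=0 r=0 v=1 clk=1
t2.Δ4 p=1 q=1 u=0 r=0 v=1 clk=1
t2.Δ5 p=1 q=1 u=0 r=1 v=1 clk=1
t3.Δ0 p=1 q=1 u=0 r=1 v=1 clk=1
t3.Δ1 p=1 q=1 u=0 r=1 v=1 clk=0
t4.Δ0 p=1 q=1 u=0 r=1 v=1 clk=0
t4.Δ1 p=1 q=1 u=0 r=1 v=1 clk=1
t4.Δ2 p=1 q=1 u=1 r=1 v=1 clk=1
t4.Δ3 p=1 q=1 u=1 r=1 v=0 clk=1
t4.Δ4 p=1 q=0 u=1 r=1 v=0 clk=1
t4.Δ5 p=1 q=0 u=1 r=0 v=0 clk=1
t5.Δ0 p=1 q=0 u=1 r=0 v=0 clk=1
t5.Δ1 p=1 q=0 u=1 r=0 v=0 clk=0
t6.Δ0 p=1 q=0 u=1 r=0 v=0 clk=0
t6.Δ1 p=1 q=0 u=1 r=0 v=0 clk=1
t6.Δ2 p=1 q=0 u=0 r=0 v=0 clk=1
t6.Δ3 p=1 q=0 u=0 r=0 v=1 clk=1
t6.Δ4 p=1 q=1 u=0 r=0 v=1 clk=1
t6.Δ5 p=1 q=1 u=0 r=1 v=1 clk=1
t7.Δ0 p=1 q=1 u=0 r=1 v=1 clk=1
t7.Δ1 p=1 q=1 u=0 r=1 v=1 clk=0
t8.Δ0 p=1 q=1 u=0 r=1 v=1 clk=0
t8.Δ1 p=1 q=1 u=0 r=1 v=1 clk=1
t8.Δ2 p=1 q=1 u=1 r=1 v=1 clk=1
t8.Δ3 p=1 q=1 u=1 r=1 v=0 clk=1
t8.Δ4 p=1 q=0 u=1 r=1 v=0 clk=1
t8.Δ5 p=1 q=0 u=1 r=0 v=0 clk=1
t9.Δ0 p=1 q=0 u=1 r=0 v=0 clk=1
t9.Δ1 p=1 q=0 u=1 r=0 v=0 clk=0
t10.Δ0 p=1 q=0 u=1 r=0 v=0 clk=0
t10.Δ1 p=1 q=0 u=1 r=0 v=0 clk=1
t10.Δ2 p=1 q=0 u=0 r=0 v=0 clk=1
t10.Δ3 p=1 q=0 u=0 r=0 v=1 clk=1
t10.Δ4 p=1 q=1 u=0 r=0 v=1 clk=1
t10.Δ5 p=1 q=1 u=0 r=1 v=1 clk=1
t11.Δ0 p=1 q=1 u=0 r=1 v=1 clk=1
t11.Δ1 p=1 q=1 u=0 r=1 v=1 clk=0
t12.Δ0 p=1 q=1 u=0 r=1 v=1 clk=0
t12.Δ1 p=1 q=1 u=0 r=1 v=1 clk=1
t12.Δ2 p=1 q=1 u=1 r=1 v=1 clk=1
t12.Δ3 p=1 q=1 u=1 r=1 v=0 clk=1
t12.Δ4 p=1 q=0 u=1 r=1 v=0 clk=1
t12.Δ5 p=1 q=0 u=1 r=0 v=0 clk=1
t13.Δ0 p=1 q=0 u=1 r=0 v=0 clk=1
t13.Δ1 p=1 q=0 u=1 r=0 v=0 clk=0
t14.Δ0 p=1 q=0 u=1 r=0 v=0 clk=0
t14.Δ1 p=1 q=0 u=1 r=0 v=0 clk=1
t14.Δ2 p=1 q=0 u=0 r=0 v=0 clk=1
t14.Δ3 p=1 q=0 u=0 r=0 v=1 clk=1
t14.Δ4 p=1 q=1 u=0 r=0 v=1 clk=1
t14.Δ5 p=1 q=1 u=0 r=1 v=1 clk=1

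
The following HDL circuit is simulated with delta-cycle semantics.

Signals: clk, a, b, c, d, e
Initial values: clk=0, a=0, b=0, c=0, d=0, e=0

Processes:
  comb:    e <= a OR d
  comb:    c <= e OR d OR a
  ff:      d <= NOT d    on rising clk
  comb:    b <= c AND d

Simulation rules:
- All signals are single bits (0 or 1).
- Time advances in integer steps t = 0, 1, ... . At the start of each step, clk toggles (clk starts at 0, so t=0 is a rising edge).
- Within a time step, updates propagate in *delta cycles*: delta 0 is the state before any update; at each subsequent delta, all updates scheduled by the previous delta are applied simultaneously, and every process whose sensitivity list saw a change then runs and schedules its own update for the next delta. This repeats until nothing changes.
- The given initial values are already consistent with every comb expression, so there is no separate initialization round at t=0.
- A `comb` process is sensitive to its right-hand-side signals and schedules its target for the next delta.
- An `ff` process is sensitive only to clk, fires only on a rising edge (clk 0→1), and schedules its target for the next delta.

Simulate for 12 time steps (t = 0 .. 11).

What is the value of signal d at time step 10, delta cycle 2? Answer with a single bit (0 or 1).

0

[bits: clk,d,a,c,e,b]
t=0: Δ0=000000 Δ1=100000 Δ2=110000 Δ3=110110 Δ4=110111 | 4Δ
t=1: Δ0=110111 Δ1=010111 | 1Δ
t=2: Δ0=010111 Δ1=110111 Δ2=100111 Δ3=100100 Δ4=100000 | 4Δ
t=3: Δ0=100000 Δ1=000000 | 1Δ
t=4: Δ0=000000 Δ1=100000 Δ2=110000 Δ3=110110 Δ4=110111 | 4Δ
t=5: Δ0=110111 Δ1=010111 | 1Δ
t=6: Δ0=010111 Δ1=110111 Δ2=100111 Δ3=100100 Δ4=100000 | 4Δ
t=7: Δ0=100000 Δ1=000000 | 1Δ
t=8: Δ0=000000 Δ1=100000 Δ2=110000 Δ3=110110 Δ4=110111 | 4Δ
t=9: Δ0=110111 Δ1=010111 | 1Δ
t=10: Δ0=010111 Δ1=110111 Δ2=100111 Δ3=100100 Δ4=100000 | 4Δ
t=11: Δ0=100000 Δ1=000000 | 1Δ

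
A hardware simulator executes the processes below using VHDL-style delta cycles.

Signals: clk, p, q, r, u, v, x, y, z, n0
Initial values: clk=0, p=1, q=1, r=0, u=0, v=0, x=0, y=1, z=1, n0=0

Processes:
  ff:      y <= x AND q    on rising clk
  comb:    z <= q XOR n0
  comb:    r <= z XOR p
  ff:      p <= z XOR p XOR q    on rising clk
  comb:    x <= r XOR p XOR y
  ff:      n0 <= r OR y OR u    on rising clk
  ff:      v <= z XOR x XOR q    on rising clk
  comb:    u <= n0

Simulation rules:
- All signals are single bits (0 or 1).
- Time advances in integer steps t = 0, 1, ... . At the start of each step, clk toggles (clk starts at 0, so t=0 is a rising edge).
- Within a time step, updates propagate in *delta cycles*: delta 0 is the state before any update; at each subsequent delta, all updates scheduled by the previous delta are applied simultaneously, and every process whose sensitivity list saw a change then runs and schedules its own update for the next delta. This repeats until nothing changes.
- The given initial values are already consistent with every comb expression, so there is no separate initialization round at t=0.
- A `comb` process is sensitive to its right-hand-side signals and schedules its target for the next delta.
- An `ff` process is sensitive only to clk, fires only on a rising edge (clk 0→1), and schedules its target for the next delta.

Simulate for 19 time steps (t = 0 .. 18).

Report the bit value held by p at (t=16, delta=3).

1

t=0 Δ0: clk=0 y=1 r=0 v=0 x=0 p=1 u=0 q=1 n0=0 z=1
  Δ1: clk:0→1
  Δ2: y:1→0, n0:0→1
  Δ3: x:0→1, u:0→1, z:1→0
  Δ4: r:0→1
  Δ5: x:1→0
  (5Δ to stable)
t=1 Δ0: clk=1 y=0 r=1 v=0 x=0 p=1 u=1 q=1 n0=1 z=0
  Δ1: clk:1→0
  (1Δ to stable)
t=2 Δ0: clk=0 y=0 r=1 v=0 x=0 p=1 u=1 q=1 n0=1 z=0
  Δ1: clk:0→1
  Δ2: v:0→1, p:1→0
  Δ3: r:1→0, x:0→1
  Δ4: x:1→0
  (4Δ to stable)
t=3 Δ0: clk=1 y=0 r=0 v=1 x=0 p=0 u=1 q=1 n0=1 z=0
  Δ1: clk:1→0
  (1Δ to stable)
t=4 Δ0: clk=0 y=0 r=0 v=1 x=0 p=0 u=1 q=1 n0=1 z=0
  Δ1: clk:0→1
  Δ2: p:0→1
  Δ3: r:0→1, x:0→1
  Δ4: x:1→0
  (4Δ to stable)
t=5 Δ0: clk=1 y=0 r=1 v=1 x=0 p=1 u=1 q=1 n0=1 z=0
  Δ1: clk:1→0
  (1Δ to stable)
t=6 Δ0: clk=0 y=0 r=1 v=1 x=0 p=1 u=1 q=1 n0=1 z=0
  Δ1: clk:0→1
  Δ2: p:1→0
  Δ3: r:1→0, x:0→1
  Δ4: x:1→0
  (4Δ to stable)
t=7 Δ0: clk=1 y=0 r=0 v=1 x=0 p=0 u=1 q=1 n0=1 z=0
  Δ1: clk:1→0
  (1Δ to stable)
t=8 Δ0: clk=0 y=0 r=0 v=1 x=0 p=0 u=1 q=1 n0=1 z=0
  Δ1: clk:0→1
  Δ2: p:0→1
  Δ3: r:0→1, x:0→1
  Δ4: x:1→0
  (4Δ to stable)
t=9 Δ0: clk=1 y=0 r=1 v=1 x=0 p=1 u=1 q=1 n0=1 z=0
  Δ1: clk:1→0
  (1Δ to stable)
t=10 Δ0: clk=0 y=0 r=1 v=1 x=0 p=1 u=1 q=1 n0=1 z=0
  Δ1: clk:0→1
  Δ2: p:1→0
  Δ3: r:1→0, x:0→1
  Δ4: x:1→0
  (4Δ to stable)
t=11 Δ0: clk=1 y=0 r=0 v=1 x=0 p=0 u=1 q=1 n0=1 z=0
  Δ1: clk:1→0
  (1Δ to stable)
t=12 Δ0: clk=0 y=0 r=0 v=1 x=0 p=0 u=1 q=1 n0=1 z=0
  Δ1: clk:0→1
  Δ2: p:0→1
  Δ3: r:0→1, x:0→1
  Δ4: x:1→0
  (4Δ to stable)
t=13 Δ0: clk=1 y=0 r=1 v=1 x=0 p=1 u=1 q=1 n0=1 z=0
  Δ1: clk:1→0
  (1Δ to stable)
t=14 Δ0: clk=0 y=0 r=1 v=1 x=0 p=1 u=1 q=1 n0=1 z=0
  Δ1: clk:0→1
  Δ2: p:1→0
  Δ3: r:1→0, x:0→1
  Δ4: x:1→0
  (4Δ to stable)
t=15 Δ0: clk=1 y=0 r=0 v=1 x=0 p=0 u=1 q=1 n0=1 z=0
  Δ1: clk:1→0
  (1Δ to stable)
t=16 Δ0: clk=0 y=0 r=0 v=1 x=0 p=0 u=1 q=1 n0=1 z=0
  Δ1: clk:0→1
  Δ2: p:0→1
  Δ3: r:0→1, x:0→1
  Δ4: x:1→0
  (4Δ to stable)
t=17 Δ0: clk=1 y=0 r=1 v=1 x=0 p=1 u=1 q=1 n0=1 z=0
  Δ1: clk:1→0
  (1Δ to stable)
t=18 Δ0: clk=0 y=0 r=1 v=1 x=0 p=1 u=1 q=1 n0=1 z=0
  Δ1: clk:0→1
  Δ2: p:1→0
  Δ3: r:1→0, x:0→1
  Δ4: x:1→0
  (4Δ to stable)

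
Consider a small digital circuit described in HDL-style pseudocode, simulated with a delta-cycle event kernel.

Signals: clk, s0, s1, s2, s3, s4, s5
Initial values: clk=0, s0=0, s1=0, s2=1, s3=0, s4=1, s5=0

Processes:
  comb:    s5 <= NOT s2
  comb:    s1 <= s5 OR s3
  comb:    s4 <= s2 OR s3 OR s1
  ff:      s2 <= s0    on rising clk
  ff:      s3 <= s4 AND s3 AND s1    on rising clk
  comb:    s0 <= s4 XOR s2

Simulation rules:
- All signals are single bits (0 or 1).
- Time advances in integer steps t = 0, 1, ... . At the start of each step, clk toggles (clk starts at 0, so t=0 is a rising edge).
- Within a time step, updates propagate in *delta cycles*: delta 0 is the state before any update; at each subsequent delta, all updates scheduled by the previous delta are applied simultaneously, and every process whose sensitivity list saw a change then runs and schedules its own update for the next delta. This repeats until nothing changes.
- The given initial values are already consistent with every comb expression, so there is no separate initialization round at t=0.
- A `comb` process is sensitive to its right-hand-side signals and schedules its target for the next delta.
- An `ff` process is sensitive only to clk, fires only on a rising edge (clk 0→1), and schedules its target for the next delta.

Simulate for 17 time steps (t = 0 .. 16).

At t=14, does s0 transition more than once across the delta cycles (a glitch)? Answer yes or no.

no

[bits: s1,s2,s0,clk,s4,s5,s3]
t=0: Δ0=0100100 Δ1=0101100 Δ2=0001100 Δ3=0011010 Δ4=1001010 Δ5=1001110 Δ6=1011110 | 6Δ
t=1: Δ0=1011110 Δ1=1010110 | 1Δ
t=2: Δ0=1010110 Δ1=1011110 Δ2=1111110 Δ3=1101100 Δ4=0101100 | 4Δ
t=3: Δ0=0101100 Δ1=0100100 | 1Δ
t=4: Δ0=0100100 Δ1=0101100 Δ2=0001100 Δ3=0011010 Δ4=1001010 Δ5=1001110 Δ6=1011110 | 6Δ
t=5: Δ0=1011110 Δ1=1010110 | 1Δ
t=6: Δ0=1010110 Δ1=1011110 Δ2=1111110 Δ3=1101100 Δ4=0101100 | 4Δ
t=7: Δ0=0101100 Δ1=0100100 | 1Δ
t=8: Δ0=0100100 Δ1=0101100 Δ2=0001100 Δ3=0011010 Δ4=1001010 Δ5=1001110 Δ6=1011110 | 6Δ
t=9: Δ0=1011110 Δ1=1010110 | 1Δ
t=10: Δ0=1010110 Δ1=1011110 Δ2=1111110 Δ3=1101100 Δ4=0101100 | 4Δ
t=11: Δ0=0101100 Δ1=0100100 | 1Δ
t=12: Δ0=0100100 Δ1=0101100 Δ2=0001100 Δ3=0011010 Δ4=1001010 Δ5=1001110 Δ6=1011110 | 6Δ
t=13: Δ0=1011110 Δ1=1010110 | 1Δ
t=14: Δ0=1010110 Δ1=1011110 Δ2=1111110 Δ3=1101100 Δ4=0101100 | 4Δ
t=15: Δ0=0101100 Δ1=0100100 | 1Δ
t=16: Δ0=0100100 Δ1=0101100 Δ2=0001100 Δ3=0011010 Δ4=1001010 Δ5=1001110 Δ6=1011110 | 6Δ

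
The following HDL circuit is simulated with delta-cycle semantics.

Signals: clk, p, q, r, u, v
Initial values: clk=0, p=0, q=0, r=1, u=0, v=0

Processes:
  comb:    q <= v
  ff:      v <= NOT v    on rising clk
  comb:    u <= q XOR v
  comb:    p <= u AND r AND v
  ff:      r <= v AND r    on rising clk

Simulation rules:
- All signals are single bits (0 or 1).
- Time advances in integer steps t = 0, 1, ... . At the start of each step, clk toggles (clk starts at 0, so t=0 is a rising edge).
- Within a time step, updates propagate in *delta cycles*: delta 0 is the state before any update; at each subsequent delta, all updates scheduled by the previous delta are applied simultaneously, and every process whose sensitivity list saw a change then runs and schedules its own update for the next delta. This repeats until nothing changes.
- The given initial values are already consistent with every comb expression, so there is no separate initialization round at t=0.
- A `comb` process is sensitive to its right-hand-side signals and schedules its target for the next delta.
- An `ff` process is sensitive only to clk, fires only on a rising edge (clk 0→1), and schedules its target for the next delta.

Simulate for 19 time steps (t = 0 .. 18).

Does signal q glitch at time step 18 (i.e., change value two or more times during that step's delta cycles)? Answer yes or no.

no

t=0 Δ0: r=1 q=0 p=0 v=0 clk=0 u=0
  Δ1: clk:0→1
  Δ2: r:1→0, v:0→1
  Δ3: q:0→1, u:0→1
  Δ4: u:1→0
  (4Δ to stable)
t=1 Δ0: r=0 q=1 p=0 v=1 clk=1 u=0
  Δ1: clk:1→0
  (1Δ to stable)
t=2 Δ0: r=0 q=1 p=0 v=1 clk=0 u=0
  Δ1: clk:0→1
  Δ2: v:1→0
  Δ3: q:1→0, u:0→1
  Δ4: u:1→0
  (4Δ to stable)
t=3 Δ0: r=0 q=0 p=0 v=0 clk=1 u=0
  Δ1: clk:1→0
  (1Δ to stable)
t=4 Δ0: r=0 q=0 p=0 v=0 clk=0 u=0
  Δ1: clk:0→1
  Δ2: v:0→1
  Δ3: q:0→1, u:0→1
  Δ4: u:1→0
  (4Δ to stable)
t=5 Δ0: r=0 q=1 p=0 v=1 clk=1 u=0
  Δ1: clk:1→0
  (1Δ to stable)
t=6 Δ0: r=0 q=1 p=0 v=1 clk=0 u=0
  Δ1: clk:0→1
  Δ2: v:1→0
  Δ3: q:1→0, u:0→1
  Δ4: u:1→0
  (4Δ to stable)
t=7 Δ0: r=0 q=0 p=0 v=0 clk=1 u=0
  Δ1: clk:1→0
  (1Δ to stable)
t=8 Δ0: r=0 q=0 p=0 v=0 clk=0 u=0
  Δ1: clk:0→1
  Δ2: v:0→1
  Δ3: q:0→1, u:0→1
  Δ4: u:1→0
  (4Δ to stable)
t=9 Δ0: r=0 q=1 p=0 v=1 clk=1 u=0
  Δ1: clk:1→0
  (1Δ to stable)
t=10 Δ0: r=0 q=1 p=0 v=1 clk=0 u=0
  Δ1: clk:0→1
  Δ2: v:1→0
  Δ3: q:1→0, u:0→1
  Δ4: u:1→0
  (4Δ to stable)
t=11 Δ0: r=0 q=0 p=0 v=0 clk=1 u=0
  Δ1: clk:1→0
  (1Δ to stable)
t=12 Δ0: r=0 q=0 p=0 v=0 clk=0 u=0
  Δ1: clk:0→1
  Δ2: v:0→1
  Δ3: q:0→1, u:0→1
  Δ4: u:1→0
  (4Δ to stable)
t=13 Δ0: r=0 q=1 p=0 v=1 clk=1 u=0
  Δ1: clk:1→0
  (1Δ to stable)
t=14 Δ0: r=0 q=1 p=0 v=1 clk=0 u=0
  Δ1: clk:0→1
  Δ2: v:1→0
  Δ3: q:1→0, u:0→1
  Δ4: u:1→0
  (4Δ to stable)
t=15 Δ0: r=0 q=0 p=0 v=0 clk=1 u=0
  Δ1: clk:1→0
  (1Δ to stable)
t=16 Δ0: r=0 q=0 p=0 v=0 clk=0 u=0
  Δ1: clk:0→1
  Δ2: v:0→1
  Δ3: q:0→1, u:0→1
  Δ4: u:1→0
  (4Δ to stable)
t=17 Δ0: r=0 q=1 p=0 v=1 clk=1 u=0
  Δ1: clk:1→0
  (1Δ to stable)
t=18 Δ0: r=0 q=1 p=0 v=1 clk=0 u=0
  Δ1: clk:0→1
  Δ2: v:1→0
  Δ3: q:1→0, u:0→1
  Δ4: u:1→0
  (4Δ to stable)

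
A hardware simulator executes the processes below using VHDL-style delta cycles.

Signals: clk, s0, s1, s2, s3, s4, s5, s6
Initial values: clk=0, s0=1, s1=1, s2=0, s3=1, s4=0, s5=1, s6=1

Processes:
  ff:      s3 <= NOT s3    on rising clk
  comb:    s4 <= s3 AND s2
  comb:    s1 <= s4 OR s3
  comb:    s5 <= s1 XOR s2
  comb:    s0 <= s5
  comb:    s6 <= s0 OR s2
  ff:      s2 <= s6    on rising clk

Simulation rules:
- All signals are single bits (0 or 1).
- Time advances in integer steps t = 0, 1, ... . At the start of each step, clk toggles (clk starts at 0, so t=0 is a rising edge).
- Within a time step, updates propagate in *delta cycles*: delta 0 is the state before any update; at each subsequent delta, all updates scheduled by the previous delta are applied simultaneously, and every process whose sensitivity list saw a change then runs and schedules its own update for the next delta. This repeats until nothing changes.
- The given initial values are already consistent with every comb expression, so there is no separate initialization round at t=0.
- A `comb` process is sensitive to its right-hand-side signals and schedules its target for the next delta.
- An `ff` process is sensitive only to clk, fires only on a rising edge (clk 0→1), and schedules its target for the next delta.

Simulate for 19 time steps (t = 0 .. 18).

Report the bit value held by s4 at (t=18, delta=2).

0

[bits: s0,s4,s6,s3,s5,s2,s1,clk]
t=0: Δ0=10111010 Δ1=10111011 Δ2=10101111 Δ3=10100101 Δ4=00101101 Δ5=10101101 | 5Δ
t=1: Δ0=10101101 Δ1=10101100 | 1Δ
t=2: Δ0=10101100 Δ1=10101101 Δ2=10111101 Δ3=11111111 Δ4=11110111 Δ5=01110111 | 5Δ
t=3: Δ0=01110111 Δ1=01110110 | 1Δ
t=4: Δ0=01110110 Δ1=01110111 Δ2=01100111 Δ3=00100111 Δ4=00100101 Δ5=00101101 Δ6=10101101 | 6Δ
t=5: Δ0=10101101 Δ1=10101100 | 1Δ
t=6: Δ0=10101100 Δ1=10101101 Δ2=10111101 Δ3=11111111 Δ4=11110111 Δ5=01110111 | 5Δ
t=7: Δ0=01110111 Δ1=01110110 | 1Δ
t=8: Δ0=01110110 Δ1=01110111 Δ2=01100111 Δ3=00100111 Δ4=00100101 Δ5=00101101 Δ6=10101101 | 6Δ
t=9: Δ0=10101101 Δ1=10101100 | 1Δ
t=10: Δ0=10101100 Δ1=10101101 Δ2=10111101 Δ3=11111111 Δ4=11110111 Δ5=01110111 | 5Δ
t=11: Δ0=01110111 Δ1=01110110 | 1Δ
t=12: Δ0=01110110 Δ1=01110111 Δ2=01100111 Δ3=00100111 Δ4=00100101 Δ5=00101101 Δ6=10101101 | 6Δ
t=13: Δ0=10101101 Δ1=10101100 | 1Δ
t=14: Δ0=10101100 Δ1=10101101 Δ2=10111101 Δ3=11111111 Δ4=11110111 Δ5=01110111 | 5Δ
t=15: Δ0=01110111 Δ1=01110110 | 1Δ
t=16: Δ0=01110110 Δ1=01110111 Δ2=01100111 Δ3=00100111 Δ4=00100101 Δ5=00101101 Δ6=10101101 | 6Δ
t=17: Δ0=10101101 Δ1=10101100 | 1Δ
t=18: Δ0=10101100 Δ1=10101101 Δ2=10111101 Δ3=11111111 Δ4=11110111 Δ5=01110111 | 5Δ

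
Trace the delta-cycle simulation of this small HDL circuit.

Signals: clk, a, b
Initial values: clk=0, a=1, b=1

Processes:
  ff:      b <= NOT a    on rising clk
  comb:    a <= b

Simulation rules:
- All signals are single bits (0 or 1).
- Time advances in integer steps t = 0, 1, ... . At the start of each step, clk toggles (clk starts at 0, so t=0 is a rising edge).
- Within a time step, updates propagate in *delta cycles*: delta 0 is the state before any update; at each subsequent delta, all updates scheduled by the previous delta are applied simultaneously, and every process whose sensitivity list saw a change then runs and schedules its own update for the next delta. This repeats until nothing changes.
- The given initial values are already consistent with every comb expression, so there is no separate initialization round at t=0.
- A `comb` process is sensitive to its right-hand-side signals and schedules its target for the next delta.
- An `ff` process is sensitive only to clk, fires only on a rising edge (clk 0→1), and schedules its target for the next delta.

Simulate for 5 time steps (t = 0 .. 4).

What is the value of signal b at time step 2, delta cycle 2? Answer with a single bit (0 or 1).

t0.Δ0 a=1 b=1 clk=0
t0.Δ1 a=1 b=1 clk=1
t0.Δ2 a=1 b=0 clk=1
t0.Δ3 a=0 b=0 clk=1
t1.Δ0 a=0 b=0 clk=1
t1.Δ1 a=0 b=0 clk=0
t2.Δ0 a=0 b=0 clk=0
t2.Δ1 a=0 b=0 clk=1
t2.Δ2 a=0 b=1 clk=1
t2.Δ3 a=1 b=1 clk=1
t3.Δ0 a=1 b=1 clk=1
t3.Δ1 a=1 b=1 clk=0
t4.Δ0 a=1 b=1 clk=0
t4.Δ1 a=1 b=1 clk=1
t4.Δ2 a=1 b=0 clk=1
t4.Δ3 a=0 b=0 clk=1

1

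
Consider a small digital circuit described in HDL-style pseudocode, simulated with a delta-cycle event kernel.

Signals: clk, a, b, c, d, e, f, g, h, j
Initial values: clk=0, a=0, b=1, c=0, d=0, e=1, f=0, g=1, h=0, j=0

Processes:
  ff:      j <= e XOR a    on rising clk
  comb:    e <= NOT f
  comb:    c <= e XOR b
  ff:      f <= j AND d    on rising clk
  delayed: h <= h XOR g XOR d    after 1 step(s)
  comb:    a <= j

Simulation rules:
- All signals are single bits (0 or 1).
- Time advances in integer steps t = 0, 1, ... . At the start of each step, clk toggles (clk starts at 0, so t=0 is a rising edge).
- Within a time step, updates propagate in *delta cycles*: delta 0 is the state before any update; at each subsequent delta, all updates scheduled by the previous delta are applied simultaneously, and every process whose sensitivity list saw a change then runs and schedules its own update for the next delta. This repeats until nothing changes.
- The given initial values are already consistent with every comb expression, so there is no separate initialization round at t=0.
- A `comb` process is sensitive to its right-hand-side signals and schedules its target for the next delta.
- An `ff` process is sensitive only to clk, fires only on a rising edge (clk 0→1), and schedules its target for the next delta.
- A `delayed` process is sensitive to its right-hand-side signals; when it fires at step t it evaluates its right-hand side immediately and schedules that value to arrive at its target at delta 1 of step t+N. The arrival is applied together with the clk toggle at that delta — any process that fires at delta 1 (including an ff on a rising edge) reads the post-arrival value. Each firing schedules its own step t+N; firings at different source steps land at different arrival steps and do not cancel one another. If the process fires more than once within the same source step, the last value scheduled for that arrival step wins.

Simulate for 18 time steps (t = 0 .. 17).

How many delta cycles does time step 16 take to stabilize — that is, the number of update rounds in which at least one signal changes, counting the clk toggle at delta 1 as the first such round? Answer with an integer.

t0.Δ0 g=1 j=0 e=1 d=0 a=0 f=0 clk=0 b=1 h=0 c=0
t0.Δ1 g=1 j=0 e=1 d=0 a=0 f=0 clk=1 b=1 h=0 c=0
t0.Δ2 g=1 j=1 e=1 d=0 a=0 f=0 clk=1 b=1 h=0 c=0
t0.Δ3 g=1 j=1 e=1 d=0 a=1 f=0 clk=1 b=1 h=0 c=0
t1.Δ0 g=1 j=1 e=1 d=0 a=1 f=0 clk=1 b=1 h=0 c=0
t1.Δ1 g=1 j=1 e=1 d=0 a=1 f=0 clk=0 b=1 h=0 c=0
t2.Δ0 g=1 j=1 e=1 d=0 a=1 f=0 clk=0 b=1 h=0 c=0
t2.Δ1 g=1 j=1 e=1 d=0 a=1 f=0 clk=1 b=1 h=0 c=0
t2.Δ2 g=1 j=0 e=1 d=0 a=1 f=0 clk=1 b=1 h=0 c=0
t2.Δ3 g=1 j=0 e=1 d=0 a=0 f=0 clk=1 b=1 h=0 c=0
t3.Δ0 g=1 j=0 e=1 d=0 a=0 f=0 clk=1 b=1 h=0 c=0
t3.Δ1 g=1 j=0 e=1 d=0 a=0 f=0 clk=0 b=1 h=0 c=0
t4.Δ0 g=1 j=0 e=1 d=0 a=0 f=0 clk=0 b=1 h=0 c=0
t4.Δ1 g=1 j=0 e=1 d=0 a=0 f=0 clk=1 b=1 h=0 c=0
t4.Δ2 g=1 j=1 e=1 d=0 a=0 f=0 clk=1 b=1 h=0 c=0
t4.Δ3 g=1 j=1 e=1 d=0 a=1 f=0 clk=1 b=1 h=0 c=0
t5.Δ0 g=1 j=1 e=1 d=0 a=1 f=0 clk=1 b=1 h=0 c=0
t5.Δ1 g=1 j=1 e=1 d=0 a=1 f=0 clk=0 b=1 h=0 c=0
t6.Δ0 g=1 j=1 e=1 d=0 a=1 f=0 clk=0 b=1 h=0 c=0
t6.Δ1 g=1 j=1 e=1 d=0 a=1 f=0 clk=1 b=1 h=0 c=0
t6.Δ2 g=1 j=0 e=1 d=0 a=1 f=0 clk=1 b=1 h=0 c=0
t6.Δ3 g=1 j=0 e=1 d=0 a=0 f=0 clk=1 b=1 h=0 c=0
t7.Δ0 g=1 j=0 e=1 d=0 a=0 f=0 clk=1 b=1 h=0 c=0
t7.Δ1 g=1 j=0 e=1 d=0 a=0 f=0 clk=0 b=1 h=0 c=0
t8.Δ0 g=1 j=0 e=1 d=0 a=0 f=0 clk=0 b=1 h=0 c=0
t8.Δ1 g=1 j=0 e=1 d=0 a=0 f=0 clk=1 b=1 h=0 c=0
t8.Δ2 g=1 j=1 e=1 d=0 a=0 f=0 clk=1 b=1 h=0 c=0
t8.Δ3 g=1 j=1 e=1 d=0 a=1 f=0 clk=1 b=1 h=0 c=0
t9.Δ0 g=1 j=1 e=1 d=0 a=1 f=0 clk=1 b=1 h=0 c=0
t9.Δ1 g=1 j=1 e=1 d=0 a=1 f=0 clk=0 b=1 h=0 c=0
t10.Δ0 g=1 j=1 e=1 d=0 a=1 f=0 clk=0 b=1 h=0 c=0
t10.Δ1 g=1 j=1 e=1 d=0 a=1 f=0 clk=1 b=1 h=0 c=0
t10.Δ2 g=1 j=0 e=1 d=0 a=1 f=0 clk=1 b=1 h=0 c=0
t10.Δ3 g=1 j=0 e=1 d=0 a=0 f=0 clk=1 b=1 h=0 c=0
t11.Δ0 g=1 j=0 e=1 d=0 a=0 f=0 clk=1 b=1 h=0 c=0
t11.Δ1 g=1 j=0 e=1 d=0 a=0 f=0 clk=0 b=1 h=0 c=0
t12.Δ0 g=1 j=0 e=1 d=0 a=0 f=0 clk=0 b=1 h=0 c=0
t12.Δ1 g=1 j=0 e=1 d=0 a=0 f=0 clk=1 b=1 h=0 c=0
t12.Δ2 g=1 j=1 e=1 d=0 a=0 f=0 clk=1 b=1 h=0 c=0
t12.Δ3 g=1 j=1 e=1 d=0 a=1 f=0 clk=1 b=1 h=0 c=0
t13.Δ0 g=1 j=1 e=1 d=0 a=1 f=0 clk=1 b=1 h=0 c=0
t13.Δ1 g=1 j=1 e=1 d=0 a=1 f=0 clk=0 b=1 h=0 c=0
t14.Δ0 g=1 j=1 e=1 d=0 a=1 f=0 clk=0 b=1 h=0 c=0
t14.Δ1 g=1 j=1 e=1 d=0 a=1 f=0 clk=1 b=1 h=0 c=0
t14.Δ2 g=1 j=0 e=1 d=0 a=1 f=0 clk=1 b=1 h=0 c=0
t14.Δ3 g=1 j=0 e=1 d=0 a=0 f=0 clk=1 b=1 h=0 c=0
t15.Δ0 g=1 j=0 e=1 d=0 a=0 f=0 clk=1 b=1 h=0 c=0
t15.Δ1 g=1 j=0 e=1 d=0 a=0 f=0 clk=0 b=1 h=0 c=0
t16.Δ0 g=1 j=0 e=1 d=0 a=0 f=0 clk=0 b=1 h=0 c=0
t16.Δ1 g=1 j=0 e=1 d=0 a=0 f=0 clk=1 b=1 h=0 c=0
t16.Δ2 g=1 j=1 e=1 d=0 a=0 f=0 clk=1 b=1 h=0 c=0
t16.Δ3 g=1 j=1 e=1 d=0 a=1 f=0 clk=1 b=1 h=0 c=0
t17.Δ0 g=1 j=1 e=1 d=0 a=1 f=0 clk=1 b=1 h=0 c=0
t17.Δ1 g=1 j=1 e=1 d=0 a=1 f=0 clk=0 b=1 h=0 c=0

3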